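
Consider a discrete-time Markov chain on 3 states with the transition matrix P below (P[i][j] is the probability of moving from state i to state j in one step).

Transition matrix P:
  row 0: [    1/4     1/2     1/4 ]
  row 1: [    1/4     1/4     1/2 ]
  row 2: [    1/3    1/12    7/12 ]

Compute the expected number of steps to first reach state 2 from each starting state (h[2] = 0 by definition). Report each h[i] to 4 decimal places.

h = [2.8571, 2.2857, 0.0000]

First-step conditioning: h[2] = 0; for i ≠ 2, h[i] = 1 + Σ_k P[i][k]·h[k].
  h[0] = 1 + 1/4·h[0] + 1/2·h[1]
  h[1] = 1 + 1/4·h[0] + 1/4·h[1]
Solving the 2×2 linear system over states ≠ 2 gives exactly h = [20/7, 16/7, 0] (h[2] = 0 is the target).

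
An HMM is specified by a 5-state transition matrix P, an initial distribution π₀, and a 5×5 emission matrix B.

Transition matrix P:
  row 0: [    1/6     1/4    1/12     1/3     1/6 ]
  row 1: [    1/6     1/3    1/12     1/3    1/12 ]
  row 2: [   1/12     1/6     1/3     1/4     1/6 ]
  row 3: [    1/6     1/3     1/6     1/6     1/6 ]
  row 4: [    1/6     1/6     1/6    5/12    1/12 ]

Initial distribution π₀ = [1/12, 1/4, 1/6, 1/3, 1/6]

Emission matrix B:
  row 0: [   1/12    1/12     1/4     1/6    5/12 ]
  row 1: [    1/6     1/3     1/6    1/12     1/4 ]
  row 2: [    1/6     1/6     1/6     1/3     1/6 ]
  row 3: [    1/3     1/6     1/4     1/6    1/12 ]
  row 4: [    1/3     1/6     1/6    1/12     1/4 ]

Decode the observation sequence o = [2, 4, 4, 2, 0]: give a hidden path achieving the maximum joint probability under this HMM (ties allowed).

path = [3, 1, 1, 1, 3]

t=0: δ = [2.083e-02, 4.167e-02, 2.778e-02, 8.333e-02, 2.778e-02]  (obs o_0=2)
t=1: δ = [5.787e-03, 6.944e-03, 2.315e-03, 1.157e-03, 3.472e-03]  ψ = [3, 3, 3, 1, 3]  (obs o_1=4)
t=2: δ = [4.823e-04, 5.787e-04, 1.286e-04, 1.929e-04, 2.411e-04]  ψ = [1, 1, 2, 1, 0]  (obs o_2=4)
t=3: δ = [2.411e-05, 3.215e-05, 8.038e-06, 4.823e-05, 1.340e-05]  ψ = [1, 1, 1, 1, 0]  (obs o_3=2)
t=4: δ = [6.698e-07, 2.679e-06, 1.340e-06, 3.572e-06, 2.679e-06]  ψ = [3, 3, 3, 1, 3]  (obs o_4=0)
backtrack: best end state = 3; path = [3, 1, 1, 1, 3]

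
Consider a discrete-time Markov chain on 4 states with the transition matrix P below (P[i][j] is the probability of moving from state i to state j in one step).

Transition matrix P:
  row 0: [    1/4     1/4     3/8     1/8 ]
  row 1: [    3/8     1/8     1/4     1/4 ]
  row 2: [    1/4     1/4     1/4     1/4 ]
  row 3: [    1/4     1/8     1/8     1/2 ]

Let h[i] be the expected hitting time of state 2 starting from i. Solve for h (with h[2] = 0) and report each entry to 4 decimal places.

h = [3.4393, 3.9626, 0.0000, 4.7103]

First-step conditioning: h[2] = 0; for i ≠ 2, h[i] = 1 + Σ_k P[i][k]·h[k].
  h[0] = 1 + 1/4·h[0] + 1/4·h[1] + 1/8·h[3]
  h[1] = 1 + 3/8·h[0] + 1/8·h[1] + 1/4·h[3]
  h[3] = 1 + 1/4·h[0] + 1/8·h[1] + 1/2·h[3]
Solving the 3×3 linear system over states ≠ 2 gives exactly h = [368/107, 424/107, 0, 504/107] (h[2] = 0 is the target).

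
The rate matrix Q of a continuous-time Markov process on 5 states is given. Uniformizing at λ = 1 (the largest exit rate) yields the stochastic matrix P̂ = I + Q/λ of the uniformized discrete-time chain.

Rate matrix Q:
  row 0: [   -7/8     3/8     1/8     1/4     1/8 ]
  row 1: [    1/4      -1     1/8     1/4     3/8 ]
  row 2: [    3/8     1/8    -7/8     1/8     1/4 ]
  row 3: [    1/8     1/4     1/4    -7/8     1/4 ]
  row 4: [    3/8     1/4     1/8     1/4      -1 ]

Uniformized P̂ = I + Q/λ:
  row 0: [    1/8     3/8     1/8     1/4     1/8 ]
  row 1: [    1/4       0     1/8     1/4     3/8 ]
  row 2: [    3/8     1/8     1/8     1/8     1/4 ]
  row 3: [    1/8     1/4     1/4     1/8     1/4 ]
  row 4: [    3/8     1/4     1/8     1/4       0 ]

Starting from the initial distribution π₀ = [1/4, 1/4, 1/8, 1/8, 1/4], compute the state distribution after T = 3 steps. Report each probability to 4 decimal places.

π = [0.2390, 0.2068, 0.1506, 0.2053, 0.1982]

t=0: π = [0.2500, 0.2500, 0.1250, 0.1250, 0.2500]
t=1: π = [0.2500, 0.2031, 0.1406, 0.2188, 0.1875]
t=2: π = [0.2324, 0.2129, 0.1523, 0.2051, 0.1973]
t=3: π = [0.2390, 0.2068, 0.1506, 0.2053, 0.1982]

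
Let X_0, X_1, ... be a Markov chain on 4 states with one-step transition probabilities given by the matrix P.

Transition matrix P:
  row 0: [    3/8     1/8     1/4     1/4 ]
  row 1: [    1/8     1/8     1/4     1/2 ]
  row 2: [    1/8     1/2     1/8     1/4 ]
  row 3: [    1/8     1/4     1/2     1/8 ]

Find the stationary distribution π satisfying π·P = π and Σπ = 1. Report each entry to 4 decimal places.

Balance equations π_j = Σ_i π_i·P[i][j]:
  π_0 = 3/8·π_0 + 1/8·π_1 + 1/8·π_2 + 1/8·π_3
  π_1 = 1/8·π_0 + 1/8·π_1 + 1/2·π_2 + 1/4·π_3
  π_2 = 1/4·π_0 + 1/4·π_1 + 1/8·π_2 + 1/2·π_3
  normalize: π_0 + π_1 + π_2 + π_3 = 1
Solving the linear system gives exactly π = [1/6, 55/206, 88/309, 29/103].

π = [0.1667, 0.2670, 0.2848, 0.2816]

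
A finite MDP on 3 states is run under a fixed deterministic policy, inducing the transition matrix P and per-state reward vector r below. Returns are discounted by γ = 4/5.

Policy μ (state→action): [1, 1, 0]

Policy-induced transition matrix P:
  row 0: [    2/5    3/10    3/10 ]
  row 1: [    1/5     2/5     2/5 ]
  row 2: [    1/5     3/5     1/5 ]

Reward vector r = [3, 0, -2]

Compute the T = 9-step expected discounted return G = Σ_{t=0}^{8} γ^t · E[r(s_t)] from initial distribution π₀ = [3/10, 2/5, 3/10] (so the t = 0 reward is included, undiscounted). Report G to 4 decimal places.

G = 0.7494

t=0: π = [0.3000, 0.4000, 0.3000], E[r] = 0.3000, γ^t·E[r] = 0.300000, running G = 0.300000
t=1: π = [0.2600, 0.4300, 0.3100], E[r] = 0.1600, γ^t·E[r] = 0.128000, running G = 0.428000
t=2: π = [0.2520, 0.4360, 0.3120], E[r] = 0.1320, γ^t·E[r] = 0.084480, running G = 0.512480
t=3: π = [0.2504, 0.4372, 0.3124], E[r] = 0.1264, γ^t·E[r] = 0.064717, running G = 0.577197
t=4: π = [0.2501, 0.4374, 0.3125], E[r] = 0.1253, γ^t·E[r] = 0.051315, running G = 0.628511
t=5: π = [0.2500, 0.4375, 0.3125], E[r] = 0.1251, γ^t·E[r] = 0.040978, running G = 0.669490
t=6: π = [0.2500, 0.4375, 0.3125], E[r] = 0.1250, γ^t·E[r] = 0.032771, running G = 0.702261
t=7: π = [0.2500, 0.4375, 0.3125], E[r] = 0.1250, γ^t·E[r] = 0.026215, running G = 0.728476
t=8: π = [0.2500, 0.4375, 0.3125], E[r] = 0.1250, γ^t·E[r] = 0.020972, running G = 0.749447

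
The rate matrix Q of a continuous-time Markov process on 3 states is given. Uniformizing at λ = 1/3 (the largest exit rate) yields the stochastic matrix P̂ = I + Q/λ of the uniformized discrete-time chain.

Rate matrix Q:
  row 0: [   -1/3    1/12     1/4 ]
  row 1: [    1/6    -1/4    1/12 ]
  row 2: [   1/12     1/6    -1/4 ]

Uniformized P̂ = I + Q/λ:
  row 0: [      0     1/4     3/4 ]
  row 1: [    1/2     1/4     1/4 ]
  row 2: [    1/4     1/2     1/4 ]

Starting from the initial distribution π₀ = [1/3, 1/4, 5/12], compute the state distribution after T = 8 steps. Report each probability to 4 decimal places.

t=0: π = [0.3333, 0.2500, 0.4167]
t=1: π = [0.2292, 0.3542, 0.4167]
t=2: π = [0.2813, 0.3542, 0.3646]
t=3: π = [0.2682, 0.3411, 0.3906]
t=4: π = [0.2682, 0.3477, 0.3841]
t=5: π = [0.2699, 0.3460, 0.3841]
t=6: π = [0.2690, 0.3460, 0.3849]
t=7: π = [0.2692, 0.3462, 0.3845]
t=8: π = [0.2692, 0.3461, 0.3846]

π = [0.2692, 0.3461, 0.3846]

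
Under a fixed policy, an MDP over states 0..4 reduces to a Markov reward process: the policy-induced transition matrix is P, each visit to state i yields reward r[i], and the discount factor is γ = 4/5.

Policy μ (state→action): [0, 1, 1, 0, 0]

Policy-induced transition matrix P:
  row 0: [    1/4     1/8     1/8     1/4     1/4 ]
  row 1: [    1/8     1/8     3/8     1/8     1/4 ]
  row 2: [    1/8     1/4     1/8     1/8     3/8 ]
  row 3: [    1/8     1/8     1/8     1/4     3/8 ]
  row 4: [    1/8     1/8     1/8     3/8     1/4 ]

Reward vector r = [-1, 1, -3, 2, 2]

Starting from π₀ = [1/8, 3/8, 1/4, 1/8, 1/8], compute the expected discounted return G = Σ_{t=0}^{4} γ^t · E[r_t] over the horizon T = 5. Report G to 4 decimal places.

t=0: π = [0.1250, 0.3750, 0.2500, 0.1250, 0.1250], E[r] = 0.0000, γ^t·E[r] = 0.000000, running G = 0.000000
t=1: π = [0.1406, 0.1563, 0.2188, 0.1875, 0.2969], E[r] = 0.3281, γ^t·E[r] = 0.262500, running G = 0.262500
t=2: π = [0.1426, 0.1523, 0.1641, 0.2402, 0.3008], E[r] = 0.5996, γ^t·E[r] = 0.383750, running G = 0.646250
t=3: π = [0.1428, 0.1455, 0.1631, 0.2480, 0.3005], E[r] = 0.6106, γ^t·E[r] = 0.312625, running G = 0.958875
t=4: π = [0.1429, 0.1454, 0.1614, 0.2490, 0.3014], E[r] = 0.6192, γ^t·E[r] = 0.253613, running G = 1.212488

G = 1.2125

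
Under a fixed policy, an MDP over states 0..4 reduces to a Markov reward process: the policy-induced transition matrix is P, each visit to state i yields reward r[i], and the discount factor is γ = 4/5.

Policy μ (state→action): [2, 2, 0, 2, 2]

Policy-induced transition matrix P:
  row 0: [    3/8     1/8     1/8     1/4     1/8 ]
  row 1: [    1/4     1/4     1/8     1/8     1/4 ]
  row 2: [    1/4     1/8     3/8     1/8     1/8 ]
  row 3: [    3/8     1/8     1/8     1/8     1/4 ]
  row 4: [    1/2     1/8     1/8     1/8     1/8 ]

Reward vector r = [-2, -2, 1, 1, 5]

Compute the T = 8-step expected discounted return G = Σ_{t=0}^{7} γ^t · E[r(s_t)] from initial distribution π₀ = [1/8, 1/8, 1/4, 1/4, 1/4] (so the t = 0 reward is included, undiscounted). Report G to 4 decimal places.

t=0: π = [0.1250, 0.1250, 0.2500, 0.2500, 0.2500], E[r] = 1.2500, γ^t·E[r] = 1.250000, running G = 1.250000
t=1: π = [0.3594, 0.1406, 0.1875, 0.1406, 0.1719], E[r] = 0.1875, γ^t·E[r] = 0.150000, running G = 1.400000
t=2: π = [0.3555, 0.1426, 0.1719, 0.1699, 0.1602], E[r] = 0.1465, γ^t·E[r] = 0.093750, running G = 1.493750
t=3: π = [0.3557, 0.1428, 0.1680, 0.1694, 0.1641], E[r] = 0.1606, γ^t·E[r] = 0.082250, running G = 1.576000
t=4: π = [0.3567, 0.1429, 0.1670, 0.1695, 0.1640], E[r] = 0.1576, γ^t·E[r] = 0.064550, running G = 1.640550
t=5: π = [0.3568, 0.1429, 0.1667, 0.1696, 0.1640], E[r] = 0.1573, γ^t·E[r] = 0.051534, running G = 1.692084
t=6: π = [0.3568, 0.1429, 0.1667, 0.1696, 0.1641], E[r] = 0.1572, γ^t·E[r] = 0.041218, running G = 1.733302
t=7: π = [0.3568, 0.1429, 0.1667, 0.1696, 0.1641], E[r] = 0.1572, γ^t·E[r] = 0.032970, running G = 1.766272

G = 1.7663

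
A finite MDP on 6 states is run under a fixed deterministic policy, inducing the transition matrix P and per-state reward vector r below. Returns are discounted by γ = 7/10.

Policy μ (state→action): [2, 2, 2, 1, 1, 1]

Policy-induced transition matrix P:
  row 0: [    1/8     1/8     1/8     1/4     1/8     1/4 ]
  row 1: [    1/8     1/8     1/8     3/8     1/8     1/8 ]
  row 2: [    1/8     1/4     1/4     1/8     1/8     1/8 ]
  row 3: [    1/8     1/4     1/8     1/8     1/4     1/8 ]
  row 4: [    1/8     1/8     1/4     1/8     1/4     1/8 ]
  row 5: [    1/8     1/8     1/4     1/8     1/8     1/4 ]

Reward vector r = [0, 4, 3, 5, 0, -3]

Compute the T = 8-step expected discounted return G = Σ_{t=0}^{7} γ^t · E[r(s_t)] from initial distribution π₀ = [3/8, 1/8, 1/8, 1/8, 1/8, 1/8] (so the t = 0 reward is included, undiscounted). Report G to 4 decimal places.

G = 4.6640

t=0: π = [0.3750, 0.1250, 0.1250, 0.1250, 0.1250, 0.1250], E[r] = 1.1250, γ^t·E[r] = 1.125000, running G = 1.125000
t=1: π = [0.1250, 0.1563, 0.1719, 0.2031, 0.1563, 0.1875], E[r] = 1.5938, γ^t·E[r] = 1.115625, running G = 2.240625
t=2: π = [0.1250, 0.1719, 0.1895, 0.1797, 0.1699, 0.1641], E[r] = 1.6621, γ^t·E[r] = 0.814434, running G = 3.055059
t=3: π = [0.1250, 0.1711, 0.1904, 0.1836, 0.1687, 0.1611], E[r] = 1.6904, γ^t·E[r] = 0.579817, running G = 3.634876
t=4: π = [0.1250, 0.1718, 0.1900, 0.1834, 0.1690, 0.1608], E[r] = 1.6919, γ^t·E[r] = 0.406217, running G = 4.041093
t=5: π = [0.1250, 0.1717, 0.1900, 0.1836, 0.1691, 0.1607], E[r] = 1.6923, γ^t·E[r] = 0.284427, running G = 4.325520
t=6: π = [0.1250, 0.1717, 0.1900, 0.1835, 0.1691, 0.1607], E[r] = 1.6923, γ^t·E[r] = 0.199093, running G = 4.524612
t=7: π = [0.1250, 0.1717, 0.1900, 0.1835, 0.1691, 0.1607], E[r] = 1.6923, γ^t·E[r] = 0.139365, running G = 4.663978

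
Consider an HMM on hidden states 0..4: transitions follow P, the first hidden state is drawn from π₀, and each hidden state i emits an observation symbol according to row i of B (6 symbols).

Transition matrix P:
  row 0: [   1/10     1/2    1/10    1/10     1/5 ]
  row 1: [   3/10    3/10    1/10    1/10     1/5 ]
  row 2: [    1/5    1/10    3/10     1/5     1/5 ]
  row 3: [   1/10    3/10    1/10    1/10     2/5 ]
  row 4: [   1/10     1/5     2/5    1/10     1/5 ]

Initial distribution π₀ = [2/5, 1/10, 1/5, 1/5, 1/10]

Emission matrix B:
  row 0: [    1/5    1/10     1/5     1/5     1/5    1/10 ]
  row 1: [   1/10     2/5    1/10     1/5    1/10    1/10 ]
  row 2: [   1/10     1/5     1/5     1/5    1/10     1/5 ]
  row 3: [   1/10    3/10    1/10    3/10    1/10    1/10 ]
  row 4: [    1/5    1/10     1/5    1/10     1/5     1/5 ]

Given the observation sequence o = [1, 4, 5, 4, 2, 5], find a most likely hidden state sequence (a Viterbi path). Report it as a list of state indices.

t=0: δ = [4.000e-02, 4.000e-02, 4.000e-02, 6.000e-02, 1.000e-02]  (obs o_0=1)
t=1: δ = [2.400e-03, 2.000e-03, 1.200e-03, 8.000e-04, 4.800e-03]  ψ = [1, 0, 2, 2, 3]  (obs o_1=4)
t=2: δ = [6.000e-05, 1.200e-04, 3.840e-04, 4.800e-05, 1.920e-04]  ψ = [1, 0, 4, 4, 4]  (obs o_2=5)
t=3: δ = [1.536e-05, 3.840e-06, 1.152e-05, 7.680e-06, 1.536e-05]  ψ = [2, 2, 2, 2, 2]  (obs o_3=4)
t=4: δ = [4.608e-07, 7.680e-07, 1.229e-06, 2.304e-07, 6.144e-07]  ψ = [2, 0, 4, 2, 0]  (obs o_4=2)
t=5: δ = [2.458e-08, 2.304e-08, 7.373e-08, 2.458e-08, 4.915e-08]  ψ = [2, 0, 2, 2, 2]  (obs o_5=5)
backtrack: best end state = 2; path = [3, 4, 2, 4, 2, 2]

path = [3, 4, 2, 4, 2, 2]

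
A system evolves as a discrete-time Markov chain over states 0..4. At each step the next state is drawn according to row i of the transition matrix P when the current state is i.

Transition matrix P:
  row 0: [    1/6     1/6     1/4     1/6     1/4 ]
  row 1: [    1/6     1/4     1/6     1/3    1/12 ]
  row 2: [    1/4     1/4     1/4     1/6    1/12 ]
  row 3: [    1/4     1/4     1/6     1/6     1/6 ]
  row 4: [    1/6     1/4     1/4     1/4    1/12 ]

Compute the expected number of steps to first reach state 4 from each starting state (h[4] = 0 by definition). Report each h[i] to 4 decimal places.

h = [6.2254, 7.3487, 7.3566, 6.7436, 0.0000]

First-step conditioning: h[4] = 0; for i ≠ 4, h[i] = 1 + Σ_k P[i][k]·h[k].
  h[0] = 1 + 1/6·h[0] + 1/6·h[1] + 1/4·h[2] + 1/6·h[3]
  h[1] = 1 + 1/6·h[0] + 1/4·h[1] + 1/6·h[2] + 1/3·h[3]
  h[2] = 1 + 1/4·h[0] + 1/4·h[1] + 1/4·h[2] + 1/6·h[3]
  h[3] = 1 + 1/4·h[0] + 1/4·h[1] + 1/6·h[2] + 1/6·h[3]
Solving the 4×4 linear system over states ≠ 4 gives exactly h = [9444/1517, 11148/1517, 11160/1517, 10230/1517, 0] (h[4] = 0 is the target).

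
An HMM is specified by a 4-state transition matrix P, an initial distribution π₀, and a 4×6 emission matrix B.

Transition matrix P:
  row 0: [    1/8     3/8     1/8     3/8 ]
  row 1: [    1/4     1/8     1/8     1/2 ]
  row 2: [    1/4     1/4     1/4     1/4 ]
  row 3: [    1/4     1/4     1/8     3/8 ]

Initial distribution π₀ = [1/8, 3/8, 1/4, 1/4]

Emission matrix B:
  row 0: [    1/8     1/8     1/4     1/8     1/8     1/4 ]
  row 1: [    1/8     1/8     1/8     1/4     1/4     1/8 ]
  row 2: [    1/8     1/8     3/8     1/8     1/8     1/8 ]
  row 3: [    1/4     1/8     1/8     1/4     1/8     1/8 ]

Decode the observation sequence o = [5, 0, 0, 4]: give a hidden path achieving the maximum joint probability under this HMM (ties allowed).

t=0: δ = [3.125e-02, 4.688e-02, 3.125e-02, 3.125e-02]  (obs o_0=5)
t=1: δ = [1.465e-03, 1.465e-03, 9.766e-04, 5.859e-03]  ψ = [1, 0, 2, 1]  (obs o_1=0)
t=2: δ = [1.831e-04, 1.831e-04, 9.155e-05, 5.493e-04]  ψ = [3, 3, 3, 3]  (obs o_2=0)
t=3: δ = [1.717e-05, 3.433e-05, 8.583e-06, 2.575e-05]  ψ = [3, 3, 3, 3]  (obs o_3=4)
backtrack: best end state = 1; path = [1, 3, 3, 1]

path = [1, 3, 3, 1]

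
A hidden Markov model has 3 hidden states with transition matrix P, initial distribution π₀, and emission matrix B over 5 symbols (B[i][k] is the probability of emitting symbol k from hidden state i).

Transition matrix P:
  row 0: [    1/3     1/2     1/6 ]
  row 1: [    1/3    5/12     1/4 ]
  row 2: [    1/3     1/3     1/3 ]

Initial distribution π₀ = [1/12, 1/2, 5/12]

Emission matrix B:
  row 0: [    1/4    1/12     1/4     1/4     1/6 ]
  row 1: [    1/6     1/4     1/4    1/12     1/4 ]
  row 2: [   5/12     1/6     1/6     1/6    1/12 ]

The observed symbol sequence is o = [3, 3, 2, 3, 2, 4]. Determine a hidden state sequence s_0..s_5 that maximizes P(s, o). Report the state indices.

path = [2, 0, 1, 0, 1, 1]

t=0: δ = [2.083e-02, 4.167e-02, 6.944e-02]  (obs o_0=3)
t=1: δ = [5.787e-03, 1.929e-03, 3.858e-03]  ψ = [2, 2, 2]  (obs o_1=3)
t=2: δ = [4.823e-04, 7.234e-04, 2.143e-04]  ψ = [0, 0, 2]  (obs o_2=2)
t=3: δ = [6.028e-05, 2.512e-05, 3.014e-05]  ψ = [1, 1, 1]  (obs o_3=3)
t=4: δ = [5.023e-06, 7.535e-06, 1.674e-06]  ψ = [0, 0, 0]  (obs o_4=2)
t=5: δ = [4.186e-07, 7.849e-07, 1.570e-07]  ψ = [1, 1, 1]  (obs o_5=4)
backtrack: best end state = 1; path = [2, 0, 1, 0, 1, 1]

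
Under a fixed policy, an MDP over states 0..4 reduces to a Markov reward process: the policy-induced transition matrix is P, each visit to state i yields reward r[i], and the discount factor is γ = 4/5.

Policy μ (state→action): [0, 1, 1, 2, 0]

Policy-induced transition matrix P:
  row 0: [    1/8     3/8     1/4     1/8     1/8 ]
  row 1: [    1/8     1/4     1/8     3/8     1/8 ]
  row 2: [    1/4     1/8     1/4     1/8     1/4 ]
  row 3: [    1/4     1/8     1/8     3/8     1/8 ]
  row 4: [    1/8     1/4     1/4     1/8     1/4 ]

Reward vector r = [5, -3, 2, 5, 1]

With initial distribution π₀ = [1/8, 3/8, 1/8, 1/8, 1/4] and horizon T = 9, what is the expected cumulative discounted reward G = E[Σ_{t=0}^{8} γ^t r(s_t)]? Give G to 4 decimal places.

t=0: π = [0.1250, 0.3750, 0.1250, 0.1250, 0.2500], E[r] = 0.6250, γ^t·E[r] = 0.625000, running G = 0.625000
t=1: π = [0.1563, 0.2344, 0.1875, 0.2500, 0.1719], E[r] = 1.8750, γ^t·E[r] = 1.500000, running G = 2.125000
t=2: π = [0.1797, 0.2148, 0.1895, 0.2461, 0.1699], E[r] = 2.0332, γ^t·E[r] = 1.301250, running G = 3.426250
t=3: π = [0.1794, 0.2180, 0.1924, 0.2402, 0.1699], E[r] = 1.9990, γ^t·E[r] = 1.023500, running G = 4.449750
t=4: π = [0.1791, 0.2184, 0.1927, 0.2396, 0.1703], E[r] = 1.9939, γ^t·E[r] = 0.816688, running G = 5.266438
t=5: π = [0.1790, 0.2183, 0.1928, 0.2395, 0.1704], E[r] = 1.9934, γ^t·E[r] = 0.653204, running G = 5.919641
t=6: π = [0.1790, 0.2183, 0.1928, 0.2395, 0.1704], E[r] = 1.9933, γ^t·E[r] = 0.522537, running G = 6.442179
t=7: π = [0.1790, 0.2184, 0.1928, 0.2395, 0.1704], E[r] = 1.9933, γ^t·E[r] = 0.418024, running G = 6.860203
t=8: π = [0.1790, 0.2184, 0.1928, 0.2395, 0.1704], E[r] = 1.9933, γ^t·E[r] = 0.334418, running G = 7.194621

G = 7.1946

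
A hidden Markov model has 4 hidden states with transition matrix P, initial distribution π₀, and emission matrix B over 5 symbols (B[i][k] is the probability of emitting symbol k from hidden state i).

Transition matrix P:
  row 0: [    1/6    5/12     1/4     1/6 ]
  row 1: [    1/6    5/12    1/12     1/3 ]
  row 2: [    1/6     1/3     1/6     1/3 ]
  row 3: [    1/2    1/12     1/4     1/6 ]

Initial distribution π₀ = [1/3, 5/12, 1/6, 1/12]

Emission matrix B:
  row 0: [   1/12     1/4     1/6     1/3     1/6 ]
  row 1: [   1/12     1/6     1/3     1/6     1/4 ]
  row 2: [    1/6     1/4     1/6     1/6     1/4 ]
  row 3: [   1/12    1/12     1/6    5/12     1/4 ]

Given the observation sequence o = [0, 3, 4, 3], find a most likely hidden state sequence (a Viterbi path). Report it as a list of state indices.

t=0: δ = [2.778e-02, 3.472e-02, 2.778e-02, 6.944e-03]  (obs o_0=0)
t=1: δ = [1.929e-03, 2.411e-03, 1.157e-03, 4.823e-03]  ψ = [1, 1, 0, 1]  (obs o_1=3)
t=2: δ = [4.019e-04, 2.512e-04, 3.014e-04, 2.009e-04]  ψ = [3, 1, 3, 1]  (obs o_2=4)
t=3: δ = [3.349e-05, 2.791e-05, 1.674e-05, 4.186e-05]  ψ = [3, 0, 0, 2]  (obs o_3=3)
backtrack: best end state = 3; path = [1, 3, 2, 3]

path = [1, 3, 2, 3]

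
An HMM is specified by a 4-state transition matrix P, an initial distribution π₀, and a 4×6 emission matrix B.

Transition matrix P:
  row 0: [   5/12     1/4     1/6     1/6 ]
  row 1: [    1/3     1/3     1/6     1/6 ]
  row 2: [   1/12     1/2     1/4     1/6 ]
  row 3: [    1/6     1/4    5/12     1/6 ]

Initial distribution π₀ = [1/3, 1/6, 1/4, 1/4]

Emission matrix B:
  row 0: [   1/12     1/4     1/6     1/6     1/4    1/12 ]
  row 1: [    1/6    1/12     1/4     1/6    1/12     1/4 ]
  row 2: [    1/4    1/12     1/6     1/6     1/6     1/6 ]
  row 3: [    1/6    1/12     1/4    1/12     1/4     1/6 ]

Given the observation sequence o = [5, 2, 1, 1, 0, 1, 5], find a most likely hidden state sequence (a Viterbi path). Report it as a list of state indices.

path = [2, 1, 0, 0, 0, 0, 1]

t=0: δ = [2.778e-02, 4.167e-02, 4.167e-02, 4.167e-02]  (obs o_0=5)
t=1: δ = [2.315e-03, 5.208e-03, 2.894e-03, 1.736e-03]  ψ = [1, 2, 3, 1]  (obs o_1=2)
t=2: δ = [4.340e-04, 1.447e-04, 7.234e-05, 7.234e-05]  ψ = [1, 1, 1, 1]  (obs o_2=1)
t=3: δ = [4.521e-05, 9.042e-06, 6.028e-06, 6.028e-06]  ψ = [0, 0, 0, 0]  (obs o_3=1)
t=4: δ = [1.570e-06, 1.884e-06, 1.884e-06, 1.256e-06]  ψ = [0, 0, 0, 0]  (obs o_4=0)
t=5: δ = [1.635e-07, 7.849e-08, 4.361e-08, 2.616e-08]  ψ = [0, 2, 3, 1]  (obs o_5=1)
t=6: δ = [5.678e-09, 1.022e-08, 4.542e-09, 4.542e-09]  ψ = [0, 0, 0, 0]  (obs o_6=5)
backtrack: best end state = 1; path = [2, 1, 0, 0, 0, 0, 1]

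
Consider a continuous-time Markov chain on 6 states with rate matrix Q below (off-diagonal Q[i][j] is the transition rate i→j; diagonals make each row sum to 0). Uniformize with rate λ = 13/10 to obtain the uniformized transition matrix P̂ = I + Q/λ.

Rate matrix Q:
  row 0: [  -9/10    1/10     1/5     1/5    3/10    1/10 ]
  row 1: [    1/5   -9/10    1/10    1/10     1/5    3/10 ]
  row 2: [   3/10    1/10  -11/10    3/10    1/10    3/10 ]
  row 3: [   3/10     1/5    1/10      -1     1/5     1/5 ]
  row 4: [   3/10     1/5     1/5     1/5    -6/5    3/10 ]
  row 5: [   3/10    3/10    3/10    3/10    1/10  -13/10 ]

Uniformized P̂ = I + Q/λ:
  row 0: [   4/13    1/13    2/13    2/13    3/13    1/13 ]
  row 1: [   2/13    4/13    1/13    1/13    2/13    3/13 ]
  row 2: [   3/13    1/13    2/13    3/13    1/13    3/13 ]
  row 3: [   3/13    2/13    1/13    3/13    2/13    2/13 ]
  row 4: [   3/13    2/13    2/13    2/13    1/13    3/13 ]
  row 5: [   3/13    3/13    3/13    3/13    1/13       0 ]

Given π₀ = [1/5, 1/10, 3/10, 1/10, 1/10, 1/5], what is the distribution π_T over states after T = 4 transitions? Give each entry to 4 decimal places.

t=0: π = [0.2000, 0.1000, 0.3000, 0.1000, 0.1000, 0.2000]
t=1: π = [0.2385, 0.1462, 0.1538, 0.1923, 0.1231, 0.1462]
t=2: π = [0.2379, 0.1574, 0.1391, 0.1805, 0.1396, 0.1456]
t=3: π = [0.2370, 0.1603, 0.1391, 0.1775, 0.1395, 0.1467]
t=4: π = [0.2367, 0.1609, 0.1391, 0.1772, 0.1394, 0.1468]

π = [0.2367, 0.1609, 0.1391, 0.1772, 0.1394, 0.1468]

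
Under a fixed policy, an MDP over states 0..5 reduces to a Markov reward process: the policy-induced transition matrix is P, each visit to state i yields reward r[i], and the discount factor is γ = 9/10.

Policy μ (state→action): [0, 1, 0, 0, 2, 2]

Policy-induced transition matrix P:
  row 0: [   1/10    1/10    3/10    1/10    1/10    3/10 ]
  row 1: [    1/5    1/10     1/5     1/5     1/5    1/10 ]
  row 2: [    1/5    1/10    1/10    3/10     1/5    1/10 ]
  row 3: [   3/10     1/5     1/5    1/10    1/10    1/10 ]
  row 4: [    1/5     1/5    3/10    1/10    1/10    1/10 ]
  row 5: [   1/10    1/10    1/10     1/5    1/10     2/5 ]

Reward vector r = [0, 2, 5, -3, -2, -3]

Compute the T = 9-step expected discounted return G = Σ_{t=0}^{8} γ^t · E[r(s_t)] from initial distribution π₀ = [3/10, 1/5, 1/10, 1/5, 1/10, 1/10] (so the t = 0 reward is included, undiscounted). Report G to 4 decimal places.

t=0: π = [0.3000, 0.2000, 0.1000, 0.2000, 0.1000, 0.1000], E[r] = -0.2000, γ^t·E[r] = -0.200000, running G = -0.200000
t=1: π = [0.1800, 0.1300, 0.2200, 0.1500, 0.1300, 0.1900], E[r] = 0.0800, γ^t·E[r] = 0.072000, running G = -0.128000
t=2: π = [0.1780, 0.1280, 0.1900, 0.1760, 0.1350, 0.1930], E[r] = -0.1710, γ^t·E[r] = -0.138510, running G = -0.266510
t=3: π = [0.1805, 0.1311, 0.1930, 0.1701, 0.1318, 0.1935], E[r] = -0.1272, γ^t·E[r] = -0.092729, running G = -0.359239
t=4: π = [0.1796, 0.1302, 0.1926, 0.1711, 0.1324, 0.1942], E[r] = -0.1372, γ^t·E[r] = -0.089997, running G = -0.449236
t=5: π = [0.1797, 0.1303, 0.1925, 0.1710, 0.1323, 0.1942], E[r] = -0.1366, γ^t·E[r] = -0.080641, running G = -0.529877
t=6: π = [0.1797, 0.1303, 0.1925, 0.1710, 0.1323, 0.1942], E[r] = -0.1367, γ^t·E[r] = -0.072666, running G = -0.602543
t=7: π = [0.1797, 0.1303, 0.1925, 0.1710, 0.1323, 0.1942], E[r] = -0.1368, γ^t·E[r] = -0.065413, running G = -0.667956
t=8: π = [0.1797, 0.1303, 0.1925, 0.1710, 0.1323, 0.1942], E[r] = -0.1368, γ^t·E[r] = -0.058873, running G = -0.726830

G = -0.7268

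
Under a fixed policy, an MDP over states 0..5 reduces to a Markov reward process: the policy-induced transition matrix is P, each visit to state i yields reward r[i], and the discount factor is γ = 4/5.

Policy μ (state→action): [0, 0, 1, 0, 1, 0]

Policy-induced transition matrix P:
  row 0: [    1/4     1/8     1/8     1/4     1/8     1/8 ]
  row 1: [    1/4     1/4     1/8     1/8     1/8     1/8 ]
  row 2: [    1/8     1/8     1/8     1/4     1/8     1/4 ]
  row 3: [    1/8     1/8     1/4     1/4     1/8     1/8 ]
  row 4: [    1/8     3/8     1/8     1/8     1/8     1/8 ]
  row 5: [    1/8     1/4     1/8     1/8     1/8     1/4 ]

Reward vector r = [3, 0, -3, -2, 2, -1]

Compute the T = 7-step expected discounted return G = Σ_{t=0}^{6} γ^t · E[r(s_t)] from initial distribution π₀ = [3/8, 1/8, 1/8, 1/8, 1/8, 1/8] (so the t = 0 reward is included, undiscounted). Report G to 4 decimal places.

t=0: π = [0.3750, 0.1250, 0.1250, 0.1250, 0.1250, 0.1250], E[r] = 0.6250, γ^t·E[r] = 0.625000, running G = 0.625000
t=1: π = [0.1875, 0.1875, 0.1406, 0.2031, 0.1250, 0.1563], E[r] = -0.1719, γ^t·E[r] = -0.137500, running G = 0.487500
t=2: π = [0.1719, 0.1992, 0.1504, 0.1914, 0.1250, 0.1621], E[r] = -0.2305, γ^t·E[r] = -0.147500, running G = 0.340000
t=3: π = [0.1714, 0.2014, 0.1489, 0.1892, 0.1250, 0.1641], E[r] = -0.2251, γ^t·E[r] = -0.115250, running G = 0.224750
t=4: π = [0.1716, 0.2019, 0.1487, 0.1887, 0.1250, 0.1641], E[r] = -0.2227, γ^t·E[r] = -0.091200, running G = 0.133550
t=5: π = [0.1717, 0.2020, 0.1486, 0.1886, 0.1250, 0.1641], E[r] = -0.2220, γ^t·E[r] = -0.072750, running G = 0.060800
t=6: π = [0.1717, 0.2020, 0.1486, 0.1886, 0.1250, 0.1641], E[r] = -0.2219, γ^t·E[r] = -0.058171, running G = 0.002629

G = 0.0026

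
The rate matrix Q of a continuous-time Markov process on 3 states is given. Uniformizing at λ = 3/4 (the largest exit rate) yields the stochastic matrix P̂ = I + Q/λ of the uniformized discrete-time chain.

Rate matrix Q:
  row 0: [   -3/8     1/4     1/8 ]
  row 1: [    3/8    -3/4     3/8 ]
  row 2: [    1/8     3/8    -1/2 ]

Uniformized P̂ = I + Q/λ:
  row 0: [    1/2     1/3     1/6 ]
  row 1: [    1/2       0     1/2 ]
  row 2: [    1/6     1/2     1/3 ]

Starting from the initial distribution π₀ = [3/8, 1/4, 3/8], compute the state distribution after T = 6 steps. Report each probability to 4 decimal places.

t=0: π = [0.3750, 0.2500, 0.3750]
t=1: π = [0.3750, 0.3125, 0.3125]
t=2: π = [0.3958, 0.2813, 0.3229]
t=3: π = [0.3924, 0.2934, 0.3142]
t=4: π = [0.3953, 0.2879, 0.3168]
t=5: π = [0.3944, 0.2902, 0.3154]
t=6: π = [0.3949, 0.2892, 0.3160]

π = [0.3949, 0.2892, 0.3160]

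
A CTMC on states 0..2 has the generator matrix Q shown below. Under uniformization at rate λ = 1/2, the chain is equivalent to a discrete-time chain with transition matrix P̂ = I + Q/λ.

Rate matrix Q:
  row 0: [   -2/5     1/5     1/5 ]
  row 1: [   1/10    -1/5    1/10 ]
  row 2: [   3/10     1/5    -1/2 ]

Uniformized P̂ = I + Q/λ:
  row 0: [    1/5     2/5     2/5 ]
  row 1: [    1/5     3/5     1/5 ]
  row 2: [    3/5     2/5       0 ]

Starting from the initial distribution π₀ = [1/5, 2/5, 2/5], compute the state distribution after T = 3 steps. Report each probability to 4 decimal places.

t=0: π = [0.2000, 0.4000, 0.4000]
t=1: π = [0.3600, 0.4800, 0.1600]
t=2: π = [0.2640, 0.4960, 0.2400]
t=3: π = [0.2960, 0.4992, 0.2048]

π = [0.2960, 0.4992, 0.2048]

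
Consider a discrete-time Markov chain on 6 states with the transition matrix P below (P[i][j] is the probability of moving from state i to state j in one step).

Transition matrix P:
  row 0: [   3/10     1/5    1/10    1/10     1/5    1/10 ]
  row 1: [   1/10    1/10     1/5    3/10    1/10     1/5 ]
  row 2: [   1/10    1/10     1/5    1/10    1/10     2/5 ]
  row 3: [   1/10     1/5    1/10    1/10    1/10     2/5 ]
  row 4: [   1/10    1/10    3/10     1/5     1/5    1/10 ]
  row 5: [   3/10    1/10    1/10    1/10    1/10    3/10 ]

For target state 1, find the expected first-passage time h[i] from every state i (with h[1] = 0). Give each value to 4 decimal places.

First-step conditioning: h[1] = 0; for i ≠ 1, h[i] = 1 + Σ_k P[i][k]·h[k].
  h[0] = 1 + 3/10·h[0] + 1/10·h[2] + 1/10·h[3] + 1/5·h[4] + 1/10·h[5]
  h[2] = 1 + 1/10·h[0] + 1/5·h[2] + 1/10·h[3] + 1/10·h[4] + 2/5·h[5]
  h[3] = 1 + 1/10·h[0] + 1/10·h[2] + 1/10·h[3] + 1/10·h[4] + 2/5·h[5]
  h[4] = 1 + 1/10·h[0] + 3/10·h[2] + 1/5·h[3] + 1/5·h[4] + 1/10·h[5]
  h[5] = 1 + 3/10·h[0] + 1/10·h[2] + 1/10·h[3] + 1/10·h[4] + 3/10·h[5]
Solving the 5×5 linear system over states ≠ 1 gives exactly h = [15038/2227, 0, 17040/2227, 15336/2227, 16972/2227, 16676/2227] (h[1] = 0 is the target).

h = [6.7526, 0.0000, 7.6515, 6.8864, 7.6210, 7.4881]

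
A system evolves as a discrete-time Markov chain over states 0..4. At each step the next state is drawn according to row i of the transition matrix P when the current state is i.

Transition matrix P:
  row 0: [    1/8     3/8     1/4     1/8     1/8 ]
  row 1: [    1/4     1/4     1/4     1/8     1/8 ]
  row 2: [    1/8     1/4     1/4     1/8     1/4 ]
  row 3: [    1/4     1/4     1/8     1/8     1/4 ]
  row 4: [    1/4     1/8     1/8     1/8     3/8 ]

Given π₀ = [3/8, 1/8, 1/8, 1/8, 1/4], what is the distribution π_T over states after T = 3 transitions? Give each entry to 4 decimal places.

t=0: π = [0.3750, 0.1250, 0.1250, 0.1250, 0.2500]
t=1: π = [0.1875, 0.2656, 0.2031, 0.1250, 0.2188]
t=2: π = [0.2012, 0.2461, 0.2070, 0.1250, 0.2207]
t=3: π = [0.1990, 0.2476, 0.2068, 0.1250, 0.2217]

π = [0.1990, 0.2476, 0.2068, 0.1250, 0.2217]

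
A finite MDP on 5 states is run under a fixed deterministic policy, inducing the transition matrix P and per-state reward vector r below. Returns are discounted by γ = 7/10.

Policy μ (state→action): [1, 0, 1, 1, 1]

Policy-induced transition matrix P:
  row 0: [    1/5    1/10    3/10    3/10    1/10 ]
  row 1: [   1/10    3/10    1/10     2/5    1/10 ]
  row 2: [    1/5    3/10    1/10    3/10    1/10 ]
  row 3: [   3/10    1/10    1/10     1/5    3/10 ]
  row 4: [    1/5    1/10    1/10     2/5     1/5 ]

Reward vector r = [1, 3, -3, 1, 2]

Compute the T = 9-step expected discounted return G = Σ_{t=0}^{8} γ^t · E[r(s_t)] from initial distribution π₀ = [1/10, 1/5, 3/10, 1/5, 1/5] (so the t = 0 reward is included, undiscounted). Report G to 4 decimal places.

G = 2.5581

t=0: π = [0.1000, 0.2000, 0.3000, 0.2000, 0.2000], E[r] = 0.4000, γ^t·E[r] = 0.400000, running G = 0.400000
t=1: π = [0.2000, 0.2000, 0.1200, 0.3200, 0.1600], E[r] = 1.0800, γ^t·E[r] = 0.756000, running G = 1.156000
t=2: π = [0.2120, 0.1640, 0.1400, 0.3040, 0.1800], E[r] = 0.9480, γ^t·E[r] = 0.464520, running G = 1.620520
t=3: π = [0.2140, 0.1608, 0.1424, 0.3040, 0.1788], E[r] = 0.9308, γ^t·E[r] = 0.319264, running G = 1.939784
t=4: π = [0.2143, 0.1606, 0.1428, 0.3036, 0.1787], E[r] = 0.9288, γ^t·E[r] = 0.222995, running G = 2.162780
t=5: π = [0.2143, 0.1607, 0.1429, 0.3036, 0.1786], E[r] = 0.9285, γ^t·E[r] = 0.156053, running G = 2.318833
t=6: π = [0.2143, 0.1607, 0.1429, 0.3036, 0.1786], E[r] = 0.9286, γ^t·E[r] = 0.109244, running G = 2.428077
t=7: π = [0.2143, 0.1607, 0.1429, 0.3036, 0.1786], E[r] = 0.9286, γ^t·E[r] = 0.076472, running G = 2.504548
t=8: π = [0.2143, 0.1607, 0.1429, 0.3036, 0.1786], E[r] = 0.9286, γ^t·E[r] = 0.053530, running G = 2.558079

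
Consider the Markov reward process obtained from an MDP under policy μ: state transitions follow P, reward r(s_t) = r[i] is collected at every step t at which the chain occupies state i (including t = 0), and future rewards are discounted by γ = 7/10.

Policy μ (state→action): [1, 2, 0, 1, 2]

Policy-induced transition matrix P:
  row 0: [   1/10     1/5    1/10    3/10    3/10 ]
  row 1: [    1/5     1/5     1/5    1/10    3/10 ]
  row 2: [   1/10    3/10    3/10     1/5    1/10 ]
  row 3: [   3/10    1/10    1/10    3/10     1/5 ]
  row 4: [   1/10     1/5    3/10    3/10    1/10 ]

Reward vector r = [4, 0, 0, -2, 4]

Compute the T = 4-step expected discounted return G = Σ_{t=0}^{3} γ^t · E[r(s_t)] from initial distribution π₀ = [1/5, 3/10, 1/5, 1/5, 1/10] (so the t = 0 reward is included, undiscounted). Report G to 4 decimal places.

t=0: π = [0.2000, 0.3000, 0.2000, 0.2000, 0.1000], E[r] = 0.8000, γ^t·E[r] = 0.800000, running G = 0.800000
t=1: π = [0.1700, 0.2000, 0.1900, 0.2200, 0.2200], E[r] = 1.1200, γ^t·E[r] = 0.784000, running G = 1.584000
t=2: π = [0.1640, 0.1970, 0.2020, 0.2410, 0.1960], E[r] = 0.9580, γ^t·E[r] = 0.469420, running G = 2.053420
t=3: π = [0.1679, 0.1961, 0.1993, 0.2404, 0.1963], E[r] = 0.9760, γ^t·E[r] = 0.334768, running G = 2.388188

G = 2.3882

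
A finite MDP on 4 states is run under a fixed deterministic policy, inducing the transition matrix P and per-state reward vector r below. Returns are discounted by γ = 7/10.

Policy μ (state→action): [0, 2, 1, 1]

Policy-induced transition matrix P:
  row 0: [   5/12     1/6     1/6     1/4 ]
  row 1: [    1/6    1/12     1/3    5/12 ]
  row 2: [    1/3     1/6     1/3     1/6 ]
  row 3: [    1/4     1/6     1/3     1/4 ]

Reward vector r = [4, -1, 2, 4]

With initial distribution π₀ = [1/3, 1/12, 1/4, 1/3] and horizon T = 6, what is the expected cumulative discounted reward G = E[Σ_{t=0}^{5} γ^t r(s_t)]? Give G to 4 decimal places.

G = 8.2496

t=0: π = [0.3333, 0.0833, 0.2500, 0.3333], E[r] = 3.0833, γ^t·E[r] = 3.083333, running G = 3.083333
t=1: π = [0.3194, 0.1597, 0.2778, 0.2431], E[r] = 2.6458, γ^t·E[r] = 1.852083, running G = 4.935417
t=2: π = [0.3131, 0.1534, 0.2801, 0.2535], E[r] = 2.6730, γ^t·E[r] = 1.309786, running G = 6.245203
t=3: π = [0.3127, 0.1539, 0.2812, 0.2522], E[r] = 2.6683, γ^t·E[r] = 0.915213, running G = 7.160415
t=4: π = [0.3127, 0.1538, 0.2812, 0.2522], E[r] = 2.6684, γ^t·E[r] = 0.640675, running G = 7.801090
t=5: π = [0.3127, 0.1538, 0.2812, 0.2522], E[r] = 2.6683, γ^t·E[r] = 0.448469, running G = 8.249559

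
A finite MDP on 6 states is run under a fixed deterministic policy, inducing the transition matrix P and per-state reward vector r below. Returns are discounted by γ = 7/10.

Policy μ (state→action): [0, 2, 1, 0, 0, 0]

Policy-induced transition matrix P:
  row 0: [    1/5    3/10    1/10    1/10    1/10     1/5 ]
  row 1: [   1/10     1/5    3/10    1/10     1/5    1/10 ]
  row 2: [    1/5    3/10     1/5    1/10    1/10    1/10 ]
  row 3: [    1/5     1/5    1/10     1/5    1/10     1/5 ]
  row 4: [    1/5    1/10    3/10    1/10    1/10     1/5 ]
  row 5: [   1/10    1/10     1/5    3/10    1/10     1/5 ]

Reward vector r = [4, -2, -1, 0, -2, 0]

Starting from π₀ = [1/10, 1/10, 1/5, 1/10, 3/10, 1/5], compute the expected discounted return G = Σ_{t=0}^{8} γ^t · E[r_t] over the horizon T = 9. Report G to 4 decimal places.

t=0: π = [0.1000, 0.1000, 0.2000, 0.1000, 0.3000, 0.2000], E[r] = -0.6000, γ^t·E[r] = -0.600000, running G = -0.600000
t=1: π = [0.1700, 0.1800, 0.2200, 0.1500, 0.1100, 0.1700], E[r] = -0.1200, γ^t·E[r] = -0.084000, running G = -0.684000
t=2: π = [0.1650, 0.2110, 0.1970, 0.1490, 0.1180, 0.1600], E[r] = -0.1950, γ^t·E[r] = -0.095550, running G = -0.779550
t=3: π = [0.1629, 0.2084, 0.2015, 0.1469, 0.1211, 0.1592], E[r] = -0.2089, γ^t·E[r] = -0.071653, running G = -0.851203
t=4: π = [0.1632, 0.2084, 0.2020, 0.1465, 0.1208, 0.1590], E[r] = -0.2075, γ^t·E[r] = -0.049823, running G = -0.901026
t=5: π = [0.1633, 0.2085, 0.2019, 0.1465, 0.1208, 0.1590], E[r] = -0.2077, γ^t·E[r] = -0.034903, running G = -0.935929
t=6: π = [0.1633, 0.2085, 0.2020, 0.1464, 0.1209, 0.1590], E[r] = -0.2078, γ^t·E[r] = -0.024442, running G = -0.960371
t=7: π = [0.1633, 0.2085, 0.2020, 0.1464, 0.1209, 0.1589], E[r] = -0.2078, γ^t·E[r] = -0.017110, running G = -0.977481
t=8: π = [0.1633, 0.2085, 0.2020, 0.1464, 0.1209, 0.1589], E[r] = -0.2078, γ^t·E[r] = -0.011977, running G = -0.989458

G = -0.9895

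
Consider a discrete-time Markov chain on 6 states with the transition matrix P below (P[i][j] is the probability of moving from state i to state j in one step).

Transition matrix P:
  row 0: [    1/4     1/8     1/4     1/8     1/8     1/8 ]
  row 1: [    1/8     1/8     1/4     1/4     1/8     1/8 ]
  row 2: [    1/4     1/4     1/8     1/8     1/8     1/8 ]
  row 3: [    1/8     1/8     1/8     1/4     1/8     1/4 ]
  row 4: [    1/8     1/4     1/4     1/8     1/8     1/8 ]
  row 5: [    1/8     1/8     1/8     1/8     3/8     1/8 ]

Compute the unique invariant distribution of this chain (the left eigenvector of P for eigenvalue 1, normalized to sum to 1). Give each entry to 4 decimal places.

Balance equations π_j = Σ_i π_i·P[i][j]:
  π_0 = 1/4·π_0 + 1/8·π_1 + 1/4·π_2 + 1/8·π_3 + 1/8·π_4 + 1/8·π_5
  π_1 = 1/8·π_0 + 1/8·π_1 + 1/4·π_2 + 1/8·π_3 + 1/4·π_4 + 1/8·π_5
  π_2 = 1/4·π_0 + 1/4·π_1 + 1/8·π_2 + 1/8·π_3 + 1/4·π_4 + 1/8·π_5
  π_3 = 1/8·π_0 + 1/4·π_1 + 1/8·π_2 + 1/4·π_3 + 1/8·π_4 + 1/8·π_5
  π_4 = 1/8·π_0 + 1/8·π_1 + 1/8·π_2 + 1/8·π_3 + 1/8·π_4 + 3/8·π_5
  normalize: π_0 + π_1 + π_2 + π_3 + π_4 + π_5 = 1
Solving the linear system gives exactly π = [609/3590, 908/5385, 673/3590, 899/5385, 1739/10770, 1571/10770].

π = [0.1696, 0.1686, 0.1875, 0.1669, 0.1615, 0.1459]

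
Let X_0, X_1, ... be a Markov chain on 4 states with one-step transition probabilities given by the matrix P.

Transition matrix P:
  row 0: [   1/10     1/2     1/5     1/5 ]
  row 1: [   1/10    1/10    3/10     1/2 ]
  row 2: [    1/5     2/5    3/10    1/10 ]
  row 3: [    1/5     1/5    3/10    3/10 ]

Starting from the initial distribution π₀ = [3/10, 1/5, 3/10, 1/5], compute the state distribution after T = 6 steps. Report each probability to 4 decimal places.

t=0: π = [0.3000, 0.2000, 0.3000, 0.2000]
t=1: π = [0.1500, 0.3300, 0.2700, 0.2500]
t=2: π = [0.1520, 0.2660, 0.2850, 0.2970]
t=3: π = [0.1582, 0.2760, 0.2848, 0.2810]
t=4: π = [0.1566, 0.2768, 0.2842, 0.2824]
t=5: π = [0.1567, 0.2761, 0.2843, 0.2829]
t=6: π = [0.1567, 0.2763, 0.2843, 0.2827]

π = [0.1567, 0.2763, 0.2843, 0.2827]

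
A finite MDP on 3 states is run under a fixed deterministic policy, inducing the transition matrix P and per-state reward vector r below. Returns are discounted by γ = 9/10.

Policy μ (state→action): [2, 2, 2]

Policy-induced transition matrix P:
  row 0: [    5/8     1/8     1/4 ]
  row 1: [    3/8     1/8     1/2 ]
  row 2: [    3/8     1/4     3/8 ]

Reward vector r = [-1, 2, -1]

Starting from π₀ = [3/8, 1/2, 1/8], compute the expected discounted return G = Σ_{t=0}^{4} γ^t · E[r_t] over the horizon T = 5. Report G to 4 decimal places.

t=0: π = [0.3750, 0.5000, 0.1250], E[r] = 0.5000, γ^t·E[r] = 0.500000, running G = 0.500000
t=1: π = [0.4688, 0.1406, 0.3906], E[r] = -0.5781, γ^t·E[r] = -0.520313, running G = -0.020313
t=2: π = [0.4922, 0.1738, 0.3340], E[r] = -0.4785, γ^t·E[r] = -0.387598, running G = -0.407910
t=3: π = [0.4980, 0.1667, 0.3352], E[r] = -0.4998, γ^t·E[r] = -0.364322, running G = -0.772232
t=4: π = [0.4995, 0.1669, 0.3336], E[r] = -0.4993, γ^t·E[r] = -0.327589, running G = -1.099822

G = -1.0998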